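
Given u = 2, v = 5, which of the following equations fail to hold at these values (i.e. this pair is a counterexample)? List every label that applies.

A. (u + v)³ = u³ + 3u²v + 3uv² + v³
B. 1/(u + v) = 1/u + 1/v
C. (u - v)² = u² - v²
B, C

Evaluating each claim at the given values:
A. LHS = 343, RHS = 343 → holds here (LHS = RHS)
B. LHS = 1/7, RHS = 7/10 → fails here (LHS ≠ RHS)
C. LHS = 9, RHS = -21 → fails here (LHS ≠ RHS)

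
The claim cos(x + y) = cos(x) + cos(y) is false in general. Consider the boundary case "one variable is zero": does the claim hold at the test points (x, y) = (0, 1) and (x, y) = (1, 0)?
No, fails at both test points

At (0, 1): LHS = cos(1) ≈ 0.5403 ≠ RHS = cos(1) + 1 ≈ 1.54
At (1, 0): LHS = cos(1) ≈ 0.5403 ≠ RHS = cos(1) + 1 ≈ 1.54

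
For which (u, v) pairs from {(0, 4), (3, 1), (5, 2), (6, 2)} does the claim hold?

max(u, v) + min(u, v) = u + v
Testing each pair:
(0, 4): LHS = 4, RHS = 4 → holds
(3, 1): LHS = 4, RHS = 4 → holds
(5, 2): LHS = 7, RHS = 7 → holds
(6, 2): LHS = 8, RHS = 8 → holds

Every pair satisfies the claim.

Answer: All pairs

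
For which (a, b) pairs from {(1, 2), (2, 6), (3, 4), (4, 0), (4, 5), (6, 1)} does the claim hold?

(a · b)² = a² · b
(4, 0), (6, 1)

Testing each pair:
(1, 2): LHS = 4, RHS = 2 → fails
(2, 6): LHS = 144, RHS = 24 → fails
(3, 4): LHS = 144, RHS = 36 → fails
(4, 0): LHS = 0, RHS = 0 → holds
(4, 5): LHS = 400, RHS = 80 → fails
(6, 1): LHS = 36, RHS = 36 → holds

2 of 6 pairs satisfy the claim.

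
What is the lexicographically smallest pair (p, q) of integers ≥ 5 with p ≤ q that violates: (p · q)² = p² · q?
(p, q) = (5, 5)

Substituting (5, 5) into the claim:
LHS = (5 · 5)² = 625
RHS = 5² · 5 = 125

Since LHS ≠ RHS, this pair disproves the claim, and no lexicographically smaller pair (p ≤ q, integers ≥ 5) does.

For instance (10, 11) is also a counterexample (LHS = 12100, RHS = 1100), but it's lexicographically larger.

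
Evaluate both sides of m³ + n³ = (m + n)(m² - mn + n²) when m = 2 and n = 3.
LHS = 2³ + 3³ = 35
RHS = (2 + 3)(2² - 2·3 + 3²) = 35

LHS = RHS: the two sides agree.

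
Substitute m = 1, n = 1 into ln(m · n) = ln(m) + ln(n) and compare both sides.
LHS = ln(1 · 1) = 0
RHS = ln(1) + ln(1) = 0

LHS = RHS: the two sides agree.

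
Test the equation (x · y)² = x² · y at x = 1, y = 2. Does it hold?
Fails

Substituting x = 1, y = 2:

LHS = (1 · 2)² = 4
RHS = 1² · 2 = 2

LHS ≠ RHS, so the equation does not hold at this point.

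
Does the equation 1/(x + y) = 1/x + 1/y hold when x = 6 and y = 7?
Substituting x = 6, y = 7:

LHS = 1/(6 + 7) = 1/13
RHS = 1/6 + 1/7 = 13/42

LHS ≠ RHS, so the equation does not hold at this point.

Answer: Fails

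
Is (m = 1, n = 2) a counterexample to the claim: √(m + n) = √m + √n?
Substituting m = 1, n = 2:
LHS = √(1 + 2) = √(3) ≈ 1.732
RHS = √1 + √2 = 1 + √(2) ≈ 2.414

Since LHS ≠ RHS, this pair disproves the claim.

Answer: Yes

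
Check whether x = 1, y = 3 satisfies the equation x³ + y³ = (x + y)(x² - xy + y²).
Holds

Substituting x = 1, y = 3:

LHS = 1³ + 3³ = 28
RHS = (1 + 3)(1² - 1·3 + 3²) = 28

LHS = RHS, so the equation holds at this point.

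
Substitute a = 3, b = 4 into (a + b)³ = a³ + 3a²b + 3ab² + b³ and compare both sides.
LHS = (3 + 4)³ = 343
RHS = 3³ + 3·3²·4 + 3·3·4² + 4³ = 343

LHS = RHS: the two sides agree.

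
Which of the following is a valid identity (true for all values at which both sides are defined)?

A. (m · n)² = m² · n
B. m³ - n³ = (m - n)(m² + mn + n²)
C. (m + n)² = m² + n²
A: fails at (3, 4) — LHS = 144, RHS = 36.
B: holds — e.g. at (1, 4), both sides equal -63.
C: fails at (1, 1) — LHS = 4, RHS = 2.

Answer: B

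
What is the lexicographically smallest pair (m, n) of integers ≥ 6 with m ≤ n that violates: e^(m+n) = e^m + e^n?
(m, n) = (6, 6)

Substituting (6, 6) into the claim:
LHS = e^(6+6) = e^12 ≈ 162754.8
RHS = e^6 + e^6 = 2·e^6 ≈ 806.9

Since LHS ≠ RHS, this pair disproves the claim, and no lexicographically smaller pair (m ≤ n, integers ≥ 6) does.

For instance (6, 12) is also a counterexample (LHS = e^18 ≈ 65659969.1, RHS = e^6 + e^12 ≈ 163158.2), but it's lexicographically larger.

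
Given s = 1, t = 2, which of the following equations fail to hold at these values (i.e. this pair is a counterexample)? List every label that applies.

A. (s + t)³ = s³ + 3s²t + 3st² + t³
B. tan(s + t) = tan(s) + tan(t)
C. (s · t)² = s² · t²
Evaluating each claim at the given values:
A. LHS = 27, RHS = 27 → holds here (LHS = RHS)
B. LHS = tan(3) ≈ -0.1425, RHS = tan(2) + tan(1) ≈ -0.6276 → fails here (LHS ≠ RHS)
C. LHS = 4, RHS = 4 → holds here (LHS = RHS)

Answer: B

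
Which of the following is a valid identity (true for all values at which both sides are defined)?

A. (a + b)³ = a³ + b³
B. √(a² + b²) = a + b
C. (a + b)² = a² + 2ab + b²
C

A: fails at (3, 4) — LHS = 343, RHS = 91.
B: fails at (2, 3) — LHS = √(13) ≈ 3.606, RHS = 5.
C: holds — e.g. at (1, 4), both sides equal 25.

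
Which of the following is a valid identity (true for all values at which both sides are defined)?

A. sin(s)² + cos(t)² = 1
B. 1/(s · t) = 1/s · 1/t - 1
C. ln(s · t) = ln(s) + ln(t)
A: fails at (4, 5) — LHS = cos(5)² + sin(4)² ≈ 0.6532, RHS = 1.
B: fails at (2, 2) — LHS = 1/4, RHS = -3/4.
C: holds — e.g. at (2, 3), both sides equal ln(6) ≈ 1.792.

Answer: C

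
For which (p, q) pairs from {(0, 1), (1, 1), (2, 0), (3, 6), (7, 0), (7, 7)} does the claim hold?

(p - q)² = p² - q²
(1, 1), (2, 0), (7, 0), (7, 7)

Testing each pair:
(0, 1): LHS = 1, RHS = -1 → fails
(1, 1): LHS = 0, RHS = 0 → holds
(2, 0): LHS = 4, RHS = 4 → holds
(3, 6): LHS = 9, RHS = -27 → fails
(7, 0): LHS = 49, RHS = 49 → holds
(7, 7): LHS = 0, RHS = 0 → holds

4 of 6 pairs satisfy the claim.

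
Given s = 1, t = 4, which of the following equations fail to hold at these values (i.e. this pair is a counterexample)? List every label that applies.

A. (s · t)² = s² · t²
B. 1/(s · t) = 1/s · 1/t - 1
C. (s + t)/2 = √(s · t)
B, C

Evaluating each claim at the given values:
A. LHS = 16, RHS = 16 → holds here (LHS = RHS)
B. LHS = 1/4, RHS = -3/4 → fails here (LHS ≠ RHS)
C. LHS = 5/2, RHS = 2 → fails here (LHS ≠ RHS)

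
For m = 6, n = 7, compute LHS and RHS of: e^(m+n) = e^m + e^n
LHS = e^(6+7) = e^13 ≈ 442413.4
RHS = e^6 + e^7 ≈ 1500

LHS ≠ RHS (they differ by about 440913.3), so the equation does not hold here.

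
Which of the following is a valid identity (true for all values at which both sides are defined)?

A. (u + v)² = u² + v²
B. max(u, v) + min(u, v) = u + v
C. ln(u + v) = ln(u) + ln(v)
A: fails at (2, 2) — LHS = 16, RHS = 8.
B: holds — e.g. at (5, 5), both sides equal 10.
C: fails at (1, 2) — LHS = ln(3) ≈ 1.099, RHS = ln(2) ≈ 0.6931.

Answer: B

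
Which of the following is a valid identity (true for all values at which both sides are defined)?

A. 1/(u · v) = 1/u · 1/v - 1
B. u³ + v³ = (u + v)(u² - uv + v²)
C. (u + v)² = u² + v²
B

A: fails at (3, 5) — LHS = 1/15, RHS = -14/15.
B: holds — e.g. at (0, 1), both sides equal 1.
C: fails at (1, 1) — LHS = 4, RHS = 2.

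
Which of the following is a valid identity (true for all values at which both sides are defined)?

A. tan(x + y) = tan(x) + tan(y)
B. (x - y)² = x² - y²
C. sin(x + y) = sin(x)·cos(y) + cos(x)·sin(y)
C

A: fails at (1, 4) — LHS = tan(5) ≈ -3.381, RHS = tan(4) + tan(1) ≈ 2.715.
B: fails at (6, 7) — LHS = 1, RHS = -13.
C: holds — e.g. at (2, 2), both sides equal sin(4) ≈ -0.7568.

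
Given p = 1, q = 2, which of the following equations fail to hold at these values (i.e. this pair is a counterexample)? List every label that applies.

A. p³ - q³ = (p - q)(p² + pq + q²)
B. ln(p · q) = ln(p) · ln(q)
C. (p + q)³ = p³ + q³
Evaluating each claim at the given values:
A. LHS = -7, RHS = -7 → holds here (LHS = RHS)
B. LHS = ln(2) ≈ 0.6931, RHS = 0 → fails here (LHS ≠ RHS)
C. LHS = 27, RHS = 9 → fails here (LHS ≠ RHS)

Answer: B, C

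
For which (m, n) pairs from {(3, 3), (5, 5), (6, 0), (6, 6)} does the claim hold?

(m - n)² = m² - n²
Testing each pair:
(3, 3): LHS = 0, RHS = 0 → holds
(5, 5): LHS = 0, RHS = 0 → holds
(6, 0): LHS = 36, RHS = 36 → holds
(6, 6): LHS = 0, RHS = 0 → holds

Every pair satisfies the claim.

Answer: All pairs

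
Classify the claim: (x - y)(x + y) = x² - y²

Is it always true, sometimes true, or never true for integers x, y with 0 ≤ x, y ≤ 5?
Always true

The identity holds for every pair in the range. For instance at (x, y) = (3, 0): both sides equal 9.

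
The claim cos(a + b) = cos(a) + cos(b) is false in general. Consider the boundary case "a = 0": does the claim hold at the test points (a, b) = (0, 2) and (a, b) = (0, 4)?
No, fails at both test points

At (0, 2): LHS = cos(2) ≈ -0.4161 ≠ RHS = cos(2) + 1 ≈ 0.5839
At (0, 4): LHS = cos(4) ≈ -0.6536 ≠ RHS = cos(4) + 1 ≈ 0.3464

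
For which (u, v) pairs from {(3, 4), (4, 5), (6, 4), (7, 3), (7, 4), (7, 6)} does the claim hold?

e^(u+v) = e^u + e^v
None

Testing each pair:
(3, 4): LHS = e^7 ≈ 1097, RHS = e^3 + e^4 ≈ 74.68 → fails
(4, 5): LHS = e^9 ≈ 8103, RHS = e^4 + e^5 ≈ 203 → fails
(6, 4): LHS = e^10 ≈ 22026.5, RHS = e^4 + e^6 ≈ 458 → fails
(7, 3): LHS = e^10 ≈ 22026.5, RHS = e^3 + e^7 ≈ 1117 → fails
(7, 4): LHS = e^11 ≈ 59874.1, RHS = e^4 + e^7 ≈ 1151 → fails
(7, 6): LHS = e^13 ≈ 442413.4, RHS = e^6 + e^7 ≈ 1500 → fails

No pair satisfies the claim.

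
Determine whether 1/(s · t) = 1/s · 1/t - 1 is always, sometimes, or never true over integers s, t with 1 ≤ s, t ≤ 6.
The claim fails for every pair in the range. For instance at (s, t) = (5, 1): LHS = 1/5, RHS = -4/5.

Answer: Never true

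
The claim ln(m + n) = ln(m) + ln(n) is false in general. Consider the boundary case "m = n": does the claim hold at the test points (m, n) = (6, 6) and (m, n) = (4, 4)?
No, fails at both test points

At (6, 6): LHS = ln(12) ≈ 2.485 ≠ RHS = 2·ln(6) ≈ 3.584
At (4, 4): LHS = ln(8) ≈ 2.079 ≠ RHS = 2·ln(4) ≈ 2.773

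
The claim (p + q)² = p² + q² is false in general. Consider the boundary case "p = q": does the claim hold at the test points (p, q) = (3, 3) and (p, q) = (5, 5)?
At (3, 3): LHS = 36 ≠ RHS = 18
At (5, 5): LHS = 100 ≠ RHS = 50

Answer: No, fails at both test points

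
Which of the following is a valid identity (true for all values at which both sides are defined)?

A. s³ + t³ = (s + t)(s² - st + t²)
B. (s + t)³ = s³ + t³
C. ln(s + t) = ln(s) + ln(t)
A

A: holds — e.g. at (5, 5), both sides equal 250.
B: fails at (2, 2) — LHS = 64, RHS = 16.
C: fails at (4, 5) — LHS = ln(9) ≈ 2.197, RHS = ln(4) + ln(5) ≈ 2.996.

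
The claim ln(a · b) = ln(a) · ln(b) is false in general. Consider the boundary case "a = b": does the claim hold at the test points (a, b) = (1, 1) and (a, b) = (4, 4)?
At (1, 1): LHS = 0, RHS = 0 → equal
At (4, 4): LHS = ln(16) ≈ 2.773 ≠ RHS = ln(4)² ≈ 1.922

Answer: Only at (1, 1)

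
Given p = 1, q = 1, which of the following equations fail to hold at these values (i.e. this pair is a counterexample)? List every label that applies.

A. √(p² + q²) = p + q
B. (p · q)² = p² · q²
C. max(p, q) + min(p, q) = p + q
A

Evaluating each claim at the given values:
A. LHS = √(2) ≈ 1.414, RHS = 2 → fails here (LHS ≠ RHS)
B. LHS = 1, RHS = 1 → holds here (LHS = RHS)
C. LHS = 2, RHS = 2 → holds here (LHS = RHS)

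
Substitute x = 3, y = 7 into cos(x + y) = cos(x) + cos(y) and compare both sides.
LHS = cos(3 + 7) = cos(10) ≈ -0.8391
RHS = cos(3) + cos(7) ≈ -0.2361

LHS ≠ RHS (they differ by about 0.603), so the equation does not hold here.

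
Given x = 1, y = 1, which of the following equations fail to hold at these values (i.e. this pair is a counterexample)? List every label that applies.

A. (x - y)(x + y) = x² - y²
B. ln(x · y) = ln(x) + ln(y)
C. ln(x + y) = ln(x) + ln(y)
C

Evaluating each claim at the given values:
A. LHS = 0, RHS = 0 → holds here (LHS = RHS)
B. LHS = 0, RHS = 0 → holds here (LHS = RHS)
C. LHS = ln(2) ≈ 0.6931, RHS = 0 → fails here (LHS ≠ RHS)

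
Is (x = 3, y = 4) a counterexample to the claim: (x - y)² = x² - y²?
Substituting x = 3, y = 4:
LHS = (3 - 4)² = 1
RHS = 3² - 4² = -7

Since LHS ≠ RHS, this pair disproves the claim.

Answer: Yes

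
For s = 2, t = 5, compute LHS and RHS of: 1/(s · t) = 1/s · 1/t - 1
LHS = 1/(2 · 5) = 1/10
RHS = 1/2 · 1/5 - 1 = -9/10

LHS ≠ RHS, so the equation does not hold here.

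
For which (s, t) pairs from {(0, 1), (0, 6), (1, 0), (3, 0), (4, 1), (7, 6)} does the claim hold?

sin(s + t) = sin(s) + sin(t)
(0, 1), (0, 6), (1, 0), (3, 0)

Testing each pair:
(0, 1): LHS = sin(1) ≈ 0.8415, RHS = sin(1) ≈ 0.8415 → holds
(0, 6): LHS = sin(6) ≈ -0.2794, RHS = sin(6) ≈ -0.2794 → holds
(1, 0): LHS = sin(1) ≈ 0.8415, RHS = sin(1) ≈ 0.8415 → holds
(3, 0): LHS = sin(3) ≈ 0.1411, RHS = sin(3) ≈ 0.1411 → holds
(4, 1): LHS = sin(5) ≈ -0.9589, RHS = sin(4) + sin(1) ≈ 0.08467 → fails
(7, 6): LHS = sin(13) ≈ 0.4202, RHS = sin(6) + sin(7) ≈ 0.3776 → fails

4 of 6 pairs satisfy the claim.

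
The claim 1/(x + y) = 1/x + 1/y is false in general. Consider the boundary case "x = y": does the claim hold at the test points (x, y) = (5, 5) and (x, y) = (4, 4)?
At (5, 5): LHS = 1/10 ≠ RHS = 2/5
At (4, 4): LHS = 1/8 ≠ RHS = 1/2

Answer: No, fails at both test points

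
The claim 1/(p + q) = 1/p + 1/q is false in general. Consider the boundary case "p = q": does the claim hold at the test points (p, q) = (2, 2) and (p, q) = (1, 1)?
At (2, 2): LHS = 1/4 ≠ RHS = 1
At (1, 1): LHS = 1/2 ≠ RHS = 2

Answer: No, fails at both test points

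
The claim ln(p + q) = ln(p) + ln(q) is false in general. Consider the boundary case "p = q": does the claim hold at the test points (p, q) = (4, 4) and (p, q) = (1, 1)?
At (4, 4): LHS = ln(8) ≈ 2.079 ≠ RHS = 2·ln(4) ≈ 2.773
At (1, 1): LHS = ln(2) ≈ 0.6931 ≠ RHS = 0

Answer: No, fails at both test points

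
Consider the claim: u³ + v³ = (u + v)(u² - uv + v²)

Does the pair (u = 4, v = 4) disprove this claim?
Substituting u = 4, v = 4:
LHS = 4³ + 4³ = 128
RHS = (4 + 4)(4² - 4·4 + 4²) = 128

The sides agree, so this pair does not disprove the claim.

Answer: No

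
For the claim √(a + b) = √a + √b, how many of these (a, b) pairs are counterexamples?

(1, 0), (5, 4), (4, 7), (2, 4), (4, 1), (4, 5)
5

Testing each pair:
(1, 0): LHS = 1, RHS = 1 → satisfies claim
(5, 4): LHS = 3, RHS = 2 + √(5) ≈ 4.236 → counterexample
(4, 7): LHS = √(11) ≈ 3.317, RHS = 2 + √(7) ≈ 4.646 → counterexample
(2, 4): LHS = √(6) ≈ 2.449, RHS = √(2) + 2 ≈ 3.414 → counterexample
(4, 1): LHS = √(5) ≈ 2.236, RHS = 3 → counterexample
(4, 5): LHS = 3, RHS = 2 + √(5) ≈ 4.236 → counterexample

That makes 5 counterexamples.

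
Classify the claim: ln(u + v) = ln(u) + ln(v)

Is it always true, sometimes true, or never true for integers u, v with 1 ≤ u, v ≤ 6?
It holds at (u, v) = (2, 2) (both sides equal ln(4) ≈ 1.386), but fails at (u, v) = (5, 2) (LHS = ln(7) ≈ 1.946, RHS = ln(2) + ln(5) ≈ 2.303).

Answer: Sometimes true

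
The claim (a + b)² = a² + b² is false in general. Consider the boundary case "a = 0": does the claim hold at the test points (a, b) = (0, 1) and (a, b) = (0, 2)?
Yes, holds at both test points

At (0, 1): LHS = 1, RHS = 1 → equal
At (0, 2): LHS = 4, RHS = 4 → equal

So the claim does hold at both of these boundary points, even though it is not an identity.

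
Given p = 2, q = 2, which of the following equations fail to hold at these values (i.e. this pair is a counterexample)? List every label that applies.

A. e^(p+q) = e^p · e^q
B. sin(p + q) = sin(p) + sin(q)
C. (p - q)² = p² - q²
Evaluating each claim at the given values:
A. LHS = e^4 ≈ 54.6, RHS = e^4 ≈ 54.6 → holds here (LHS = RHS)
B. LHS = sin(4) ≈ -0.7568, RHS = 2·sin(2) ≈ 1.819 → fails here (LHS ≠ RHS)
C. LHS = 0, RHS = 0 → holds here (LHS = RHS)

Answer: B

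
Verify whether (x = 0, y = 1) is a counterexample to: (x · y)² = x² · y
Substituting x = 0, y = 1:
LHS = (0 · 1)² = 0
RHS = 0² · 1 = 0

The sides agree, so this pair does not disprove the claim.

Answer: No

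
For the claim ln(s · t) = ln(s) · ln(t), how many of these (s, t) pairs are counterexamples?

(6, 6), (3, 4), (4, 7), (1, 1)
3

Testing each pair:
(6, 6): LHS = ln(36) ≈ 3.584, RHS = ln(6)² ≈ 3.21 → counterexample
(3, 4): LHS = ln(12) ≈ 2.485, RHS = ln(3)·ln(4) ≈ 1.523 → counterexample
(4, 7): LHS = ln(28) ≈ 3.332, RHS = ln(4)·ln(7) ≈ 2.698 → counterexample
(1, 1): LHS = 0, RHS = 0 → satisfies claim

That makes 3 counterexamples.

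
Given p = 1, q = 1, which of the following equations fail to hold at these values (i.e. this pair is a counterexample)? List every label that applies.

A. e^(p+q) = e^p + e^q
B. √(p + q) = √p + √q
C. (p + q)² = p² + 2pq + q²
A, B

Evaluating each claim at the given values:
A. LHS = e^2 ≈ 7.389, RHS = 2·e ≈ 5.437 → fails here (LHS ≠ RHS)
B. LHS = √(2) ≈ 1.414, RHS = 2 → fails here (LHS ≠ RHS)
C. LHS = 4, RHS = 4 → holds here (LHS = RHS)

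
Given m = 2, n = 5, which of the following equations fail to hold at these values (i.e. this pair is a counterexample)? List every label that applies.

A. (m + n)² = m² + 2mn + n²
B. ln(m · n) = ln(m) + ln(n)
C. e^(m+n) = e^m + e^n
Evaluating each claim at the given values:
A. LHS = 49, RHS = 49 → holds here (LHS = RHS)
B. LHS = ln(10) ≈ 2.303, RHS = ln(2) + ln(5) ≈ 2.303 → holds here (LHS = RHS)
C. LHS = e^7 ≈ 1097, RHS = e^2 + e^5 ≈ 155.8 → fails here (LHS ≠ RHS)

Answer: C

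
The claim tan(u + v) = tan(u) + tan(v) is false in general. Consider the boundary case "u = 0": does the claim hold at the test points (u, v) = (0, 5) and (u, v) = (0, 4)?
At (0, 5): LHS = tan(5) ≈ -3.381, RHS = tan(5) ≈ -3.381 → equal
At (0, 4): LHS = tan(4) ≈ 1.158, RHS = tan(4) ≈ 1.158 → equal

So the claim does hold at both of these boundary points, even though it is not an identity.

Answer: Yes, holds at both test points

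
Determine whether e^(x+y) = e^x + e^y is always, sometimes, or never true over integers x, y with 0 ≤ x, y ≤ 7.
Never true

The claim fails for every pair in the range. For instance at (x, y) = (6, 2): LHS = e^8 ≈ 2981, RHS = e^2 + e^6 ≈ 410.8.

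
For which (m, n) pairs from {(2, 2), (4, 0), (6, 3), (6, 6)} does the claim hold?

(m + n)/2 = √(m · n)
(2, 2), (6, 6)

Testing each pair:
(2, 2): LHS = 2, RHS = 2 → holds
(4, 0): LHS = 2, RHS = 0 → fails
(6, 3): LHS = 9/2, RHS = 3·√(2) ≈ 4.243 → fails
(6, 6): LHS = 6, RHS = 6 → holds

2 of 4 pairs satisfy the claim.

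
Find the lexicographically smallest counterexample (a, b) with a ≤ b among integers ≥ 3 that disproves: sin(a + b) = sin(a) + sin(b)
Substituting (3, 3) into the claim:
LHS = sin(3 + 3) = sin(6) ≈ -0.2794
RHS = sin(3) + sin(3) = 2·sin(3) ≈ 0.2822

Since LHS ≠ RHS, this pair disproves the claim, and no lexicographically smaller pair (a ≤ b, integers ≥ 3) does.

For instance (7, 8) is also a counterexample (LHS = sin(15) ≈ 0.6503, RHS = sin(7) + sin(8) ≈ 1.646), but it's lexicographically larger.

Answer: (a, b) = (3, 3)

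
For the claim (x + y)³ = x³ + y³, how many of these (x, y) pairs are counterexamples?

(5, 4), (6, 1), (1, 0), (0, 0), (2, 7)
3

Testing each pair:
(5, 4): LHS = 729, RHS = 189 → counterexample
(6, 1): LHS = 343, RHS = 217 → counterexample
(1, 0): LHS = 1, RHS = 1 → satisfies claim
(0, 0): LHS = 0, RHS = 0 → satisfies claim
(2, 7): LHS = 729, RHS = 351 → counterexample

That makes 3 counterexamples.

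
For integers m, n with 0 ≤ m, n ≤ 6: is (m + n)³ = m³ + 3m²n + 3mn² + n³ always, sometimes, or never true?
Always true

The identity holds for every pair in the range. For instance at (m, n) = (3, 0): both sides equal 27.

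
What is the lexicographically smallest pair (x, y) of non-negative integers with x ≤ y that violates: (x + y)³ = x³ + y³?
(x, y) = (1, 1)

At (0, 3): both sides equal 27, so it holds there.
At (0, 4): both sides equal 64, so it holds there.

Substituting (1, 1) into the claim:
LHS = (1 + 1)³ = 8
RHS = 1³ + 1³ = 2

Since LHS ≠ RHS, this pair disproves the claim, and no lexicographically smaller pair (x ≤ y, non-negative integers) does.

For instance (2, 7) is also a counterexample (LHS = 729, RHS = 351), but it's lexicographically larger.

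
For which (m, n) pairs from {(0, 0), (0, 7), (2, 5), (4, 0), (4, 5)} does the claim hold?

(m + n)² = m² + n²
(0, 0), (0, 7), (4, 0)

Testing each pair:
(0, 0): LHS = 0, RHS = 0 → holds
(0, 7): LHS = 49, RHS = 49 → holds
(2, 5): LHS = 49, RHS = 29 → fails
(4, 0): LHS = 16, RHS = 16 → holds
(4, 5): LHS = 81, RHS = 41 → fails

3 of 5 pairs satisfy the claim.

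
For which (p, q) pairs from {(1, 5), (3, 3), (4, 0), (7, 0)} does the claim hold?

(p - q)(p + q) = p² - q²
Testing each pair:
(1, 5): LHS = -24, RHS = -24 → holds
(3, 3): LHS = 0, RHS = 0 → holds
(4, 0): LHS = 16, RHS = 16 → holds
(7, 0): LHS = 49, RHS = 49 → holds

Every pair satisfies the claim.

Answer: All pairs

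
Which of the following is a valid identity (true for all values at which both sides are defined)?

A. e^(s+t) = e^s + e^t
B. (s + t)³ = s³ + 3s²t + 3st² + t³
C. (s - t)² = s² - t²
A: fails at (1, 3) — LHS = e^4 ≈ 54.6, RHS = e + e^3 ≈ 22.8.
B: holds — e.g. at (1, 2), both sides equal 27.
C: fails at (4, 6) — LHS = 4, RHS = -20.

Answer: B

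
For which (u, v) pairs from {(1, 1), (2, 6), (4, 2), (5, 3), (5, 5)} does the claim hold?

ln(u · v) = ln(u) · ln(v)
(1, 1)

Testing each pair:
(1, 1): LHS = 0, RHS = 0 → holds
(2, 6): LHS = ln(12) ≈ 2.485, RHS = ln(2)·ln(6) ≈ 1.242 → fails
(4, 2): LHS = ln(8) ≈ 2.079, RHS = ln(2)·ln(4) ≈ 0.9609 → fails
(5, 3): LHS = ln(15) ≈ 2.708, RHS = ln(3)·ln(5) ≈ 1.768 → fails
(5, 5): LHS = ln(25) ≈ 3.219, RHS = ln(5)² ≈ 2.59 → fails

1 of 5 pairs satisfies the claim.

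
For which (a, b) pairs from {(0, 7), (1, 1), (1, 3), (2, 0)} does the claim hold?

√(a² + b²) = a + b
Testing each pair:
(0, 7): LHS = 7, RHS = 7 → holds
(1, 1): LHS = √(2) ≈ 1.414, RHS = 2 → fails
(1, 3): LHS = √(10) ≈ 3.162, RHS = 4 → fails
(2, 0): LHS = 2, RHS = 2 → holds

2 of 4 pairs satisfy the claim.

Answer: (0, 7), (2, 0)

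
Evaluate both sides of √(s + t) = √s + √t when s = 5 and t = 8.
LHS = √(5 + 8) = √(13) ≈ 3.606
RHS = √5 + √8 = √(5) + 2·√(2) ≈ 5.064

LHS ≠ RHS (they differ by about 1.459), so the equation does not hold here.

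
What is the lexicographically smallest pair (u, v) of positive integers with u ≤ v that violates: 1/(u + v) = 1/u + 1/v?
(u, v) = (1, 1)

Substituting (1, 1) into the claim:
LHS = 1/(1 + 1) = 1/2
RHS = 1/1 + 1/1 = 2

Since LHS ≠ RHS, this pair disproves the claim, and no lexicographically smaller pair (u ≤ v, positive integers) does.

For instance (4, 6) is also a counterexample (LHS = 1/10, RHS = 5/12), but it's lexicographically larger.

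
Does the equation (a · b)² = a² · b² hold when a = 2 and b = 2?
Substituting a = 2, b = 2:

LHS = (2 · 2)² = 16
RHS = 2² · 2² = 16

LHS = RHS, so the equation holds at this point.

Answer: Holds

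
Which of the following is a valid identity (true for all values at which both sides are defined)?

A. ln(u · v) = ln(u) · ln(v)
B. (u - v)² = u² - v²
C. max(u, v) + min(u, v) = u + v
C

A: fails at (3, 4) — LHS = ln(12) ≈ 2.485, RHS = ln(3)·ln(4) ≈ 1.523.
B: fails at (3, 4) — LHS = 1, RHS = -7.
C: holds — e.g. at (4, 6), both sides equal 10.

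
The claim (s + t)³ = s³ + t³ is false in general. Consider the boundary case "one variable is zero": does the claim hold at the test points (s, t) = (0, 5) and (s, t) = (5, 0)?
Yes, holds at both test points

At (0, 5): LHS = 125, RHS = 125 → equal
At (5, 0): LHS = 125, RHS = 125 → equal

So the claim does hold at both of these boundary points, even though it is not an identity.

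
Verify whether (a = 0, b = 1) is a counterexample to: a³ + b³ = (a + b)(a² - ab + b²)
Substituting a = 0, b = 1:
LHS = 0³ + 1³ = 1
RHS = (0 + 1)(0² - 0·1 + 1²) = 1

The sides agree, so this pair does not disprove the claim.

Answer: No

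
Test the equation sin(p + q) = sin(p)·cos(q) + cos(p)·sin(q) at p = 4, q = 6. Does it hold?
Substituting p = 4, q = 6:

LHS = sin(4 + 6) = sin(10) ≈ -0.544
RHS = sin(4)·cos(6) + cos(4)·sin(6) = sin(4)·cos(6) + sin(6)·cos(4) ≈ -0.544

LHS = RHS, so the equation holds at this point.

Answer: Holds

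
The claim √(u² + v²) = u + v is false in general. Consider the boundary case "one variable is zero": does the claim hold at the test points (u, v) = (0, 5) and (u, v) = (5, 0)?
At (0, 5): LHS = 5, RHS = 5 → equal
At (5, 0): LHS = 5, RHS = 5 → equal

So the claim does hold at both of these boundary points, even though it is not an identity.

Answer: Yes, holds at both test points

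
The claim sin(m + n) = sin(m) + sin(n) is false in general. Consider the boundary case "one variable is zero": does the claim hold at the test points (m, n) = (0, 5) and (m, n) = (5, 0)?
At (0, 5): LHS = sin(5) ≈ -0.9589, RHS = sin(5) ≈ -0.9589 → equal
At (5, 0): LHS = sin(5) ≈ -0.9589, RHS = sin(5) ≈ -0.9589 → equal

So the claim does hold at both of these boundary points, even though it is not an identity.

Answer: Yes, holds at both test points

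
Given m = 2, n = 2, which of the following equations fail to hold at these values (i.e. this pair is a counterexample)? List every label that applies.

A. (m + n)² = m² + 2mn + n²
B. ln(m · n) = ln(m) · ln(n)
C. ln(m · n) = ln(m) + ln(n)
Evaluating each claim at the given values:
A. LHS = 16, RHS = 16 → holds here (LHS = RHS)
B. LHS = ln(4) ≈ 1.386, RHS = ln(2)² ≈ 0.4805 → fails here (LHS ≠ RHS)
C. LHS = ln(4) ≈ 1.386, RHS = 2·ln(2) ≈ 1.386 → holds here (LHS = RHS)

Answer: B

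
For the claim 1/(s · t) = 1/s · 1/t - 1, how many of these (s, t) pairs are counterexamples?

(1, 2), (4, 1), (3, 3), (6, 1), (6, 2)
5

Testing each pair:
(1, 2): LHS = 1/2, RHS = -1/2 → counterexample
(4, 1): LHS = 1/4, RHS = -3/4 → counterexample
(3, 3): LHS = 1/9, RHS = -8/9 → counterexample
(6, 1): LHS = 1/6, RHS = -5/6 → counterexample
(6, 2): LHS = 1/12, RHS = -11/12 → counterexample

That makes 5 counterexamples.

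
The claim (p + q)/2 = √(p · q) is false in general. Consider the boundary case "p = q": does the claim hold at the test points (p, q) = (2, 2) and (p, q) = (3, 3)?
Yes, holds at both test points

At (2, 2): LHS = 2, RHS = 2 → equal
At (3, 3): LHS = 3, RHS = 3 → equal

So the claim does hold at both of these boundary points, even though it is not an identity.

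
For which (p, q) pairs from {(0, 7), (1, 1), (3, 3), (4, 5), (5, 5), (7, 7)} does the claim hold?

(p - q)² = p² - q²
(1, 1), (3, 3), (5, 5), (7, 7)

Testing each pair:
(0, 7): LHS = 49, RHS = -49 → fails
(1, 1): LHS = 0, RHS = 0 → holds
(3, 3): LHS = 0, RHS = 0 → holds
(4, 5): LHS = 1, RHS = -9 → fails
(5, 5): LHS = 0, RHS = 0 → holds
(7, 7): LHS = 0, RHS = 0 → holds

4 of 6 pairs satisfy the claim.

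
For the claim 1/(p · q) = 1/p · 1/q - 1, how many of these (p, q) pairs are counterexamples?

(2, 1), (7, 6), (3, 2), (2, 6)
Testing each pair:
(2, 1): LHS = 1/2, RHS = -1/2 → counterexample
(7, 6): LHS = 1/42, RHS = -41/42 → counterexample
(3, 2): LHS = 1/6, RHS = -5/6 → counterexample
(2, 6): LHS = 1/12, RHS = -11/12 → counterexample

That makes 4 counterexamples.

Answer: 4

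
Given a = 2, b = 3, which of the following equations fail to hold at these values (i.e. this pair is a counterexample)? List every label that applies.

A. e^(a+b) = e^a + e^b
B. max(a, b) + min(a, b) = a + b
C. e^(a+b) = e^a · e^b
Evaluating each claim at the given values:
A. LHS = e^5 ≈ 148.4, RHS = e^2 + e^3 ≈ 27.47 → fails here (LHS ≠ RHS)
B. LHS = 5, RHS = 5 → holds here (LHS = RHS)
C. LHS = e^5 ≈ 148.4, RHS = e^5 ≈ 148.4 → holds here (LHS = RHS)

Answer: A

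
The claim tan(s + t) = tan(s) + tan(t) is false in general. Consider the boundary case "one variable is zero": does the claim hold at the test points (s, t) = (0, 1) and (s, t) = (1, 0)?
Yes, holds at both test points

At (0, 1): LHS = tan(1) ≈ 1.557, RHS = tan(1) ≈ 1.557 → equal
At (1, 0): LHS = tan(1) ≈ 1.557, RHS = tan(1) ≈ 1.557 → equal

So the claim does hold at both of these boundary points, even though it is not an identity.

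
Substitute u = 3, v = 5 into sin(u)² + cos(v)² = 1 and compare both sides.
LHS = sin(3)² + cos(5)² ≈ 0.1004
RHS = 1

LHS ≠ RHS (they differ by about 0.8996), so the equation does not hold here.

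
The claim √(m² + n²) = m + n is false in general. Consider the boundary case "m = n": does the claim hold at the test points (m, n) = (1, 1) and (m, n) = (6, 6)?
No, fails at both test points

At (1, 1): LHS = √(2) ≈ 1.414 ≠ RHS = 2
At (6, 6): LHS = 6·√(2) ≈ 8.485 ≠ RHS = 12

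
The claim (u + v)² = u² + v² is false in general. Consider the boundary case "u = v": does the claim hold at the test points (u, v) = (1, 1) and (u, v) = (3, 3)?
No, fails at both test points

At (1, 1): LHS = 4 ≠ RHS = 2
At (3, 3): LHS = 36 ≠ RHS = 18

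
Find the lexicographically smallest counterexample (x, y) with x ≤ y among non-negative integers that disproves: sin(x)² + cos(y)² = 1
At (0, 0): both sides equal 1, so it holds there.

Substituting (0, 1) into the claim:
LHS = sin(0)² + cos(1)² = cos(1)² ≈ 0.2919
RHS = 1

Since LHS ≠ RHS, this pair disproves the claim, and no lexicographically smaller pair (x ≤ y, non-negative integers) does.

For instance (2, 5) is also a counterexample (LHS = cos(5)² + sin(2)² ≈ 0.9073, RHS = 1), but it's lexicographically larger.

Answer: (x, y) = (0, 1)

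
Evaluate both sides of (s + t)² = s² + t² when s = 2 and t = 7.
LHS = (2 + 7)² = 81
RHS = 2² + 7² = 53

LHS ≠ RHS, so the equation does not hold here.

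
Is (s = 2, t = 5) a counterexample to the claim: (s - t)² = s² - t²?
Yes

Substituting s = 2, t = 5:
LHS = (2 - 5)² = 9
RHS = 2² - 5² = -21

Since LHS ≠ RHS, this pair disproves the claim.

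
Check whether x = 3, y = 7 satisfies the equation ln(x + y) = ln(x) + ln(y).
Fails

Substituting x = 3, y = 7:

LHS = ln(3 + 7) = ln(10) ≈ 2.303
RHS = ln(3) + ln(7) ≈ 3.045

LHS ≠ RHS, so the equation does not hold at this point.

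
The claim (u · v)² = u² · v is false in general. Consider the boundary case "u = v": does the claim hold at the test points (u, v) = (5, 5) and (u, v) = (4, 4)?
At (5, 5): LHS = 625 ≠ RHS = 125
At (4, 4): LHS = 256 ≠ RHS = 64

Answer: No, fails at both test points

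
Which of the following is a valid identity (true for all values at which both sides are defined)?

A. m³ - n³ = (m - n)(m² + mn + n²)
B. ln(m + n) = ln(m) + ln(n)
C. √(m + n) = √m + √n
A: holds — e.g. at (2, 3), both sides equal -19.
B: fails at (2, 3) — LHS = ln(5) ≈ 1.609, RHS = ln(2) + ln(3) ≈ 1.792.
C: fails at (4, 5) — LHS = 3, RHS = 2 + √(5) ≈ 4.236.

Answer: A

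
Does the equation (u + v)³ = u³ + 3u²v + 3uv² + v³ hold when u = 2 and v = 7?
Substituting u = 2, v = 7:

LHS = (2 + 7)³ = 729
RHS = 2³ + 3·2²·7 + 3·2·7² + 7³ = 729

LHS = RHS, so the equation holds at this point.

Answer: Holds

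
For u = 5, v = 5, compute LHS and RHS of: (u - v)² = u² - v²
LHS = (5 - 5)² = 0
RHS = 5² - 5² = 0

LHS = RHS: the two sides agree.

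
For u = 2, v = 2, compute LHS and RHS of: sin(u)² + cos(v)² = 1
LHS = sin(2)² + cos(2)² = 1
RHS = 1

LHS = RHS: the two sides agree.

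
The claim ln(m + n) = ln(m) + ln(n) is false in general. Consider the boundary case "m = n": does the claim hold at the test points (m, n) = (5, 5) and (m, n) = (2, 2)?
At (5, 5): LHS = ln(10) ≈ 2.303 ≠ RHS = 2·ln(5) ≈ 3.219
At (2, 2): LHS = ln(4) ≈ 1.386, RHS = 2·ln(2) ≈ 1.386 → equal

Answer: Only at (2, 2)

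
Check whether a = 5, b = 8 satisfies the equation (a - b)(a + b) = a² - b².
Substituting a = 5, b = 8:

LHS = (5 - 8)(5 + 8) = -39
RHS = 5² - 8² = -39

LHS = RHS, so the equation holds at this point.

Answer: Holds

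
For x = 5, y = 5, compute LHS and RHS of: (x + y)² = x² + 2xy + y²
LHS = (5 + 5)² = 100
RHS = 5² + 2·5·5 + 5² = 100

LHS = RHS: the two sides agree.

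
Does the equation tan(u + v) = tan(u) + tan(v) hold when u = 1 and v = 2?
Substituting u = 1, v = 2:

LHS = tan(1 + 2) = tan(3) ≈ -0.1425
RHS = tan(1) + tan(2) ≈ -0.6276

LHS ≠ RHS, so the equation does not hold at this point.

Answer: Fails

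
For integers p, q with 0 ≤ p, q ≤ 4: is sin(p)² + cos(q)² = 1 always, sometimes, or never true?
It holds at (p, q) = (0, 0) (both sides equal 1), but fails at (p, q) = (1, 2) (LHS = cos(2)² + sin(1)² ≈ 0.8813, RHS = 1).

Answer: Sometimes true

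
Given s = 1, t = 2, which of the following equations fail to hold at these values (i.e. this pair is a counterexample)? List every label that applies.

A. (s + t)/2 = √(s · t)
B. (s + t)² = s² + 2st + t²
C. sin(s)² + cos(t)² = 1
Evaluating each claim at the given values:
A. LHS = 3/2, RHS = √(2) ≈ 1.414 → fails here (LHS ≠ RHS)
B. LHS = 9, RHS = 9 → holds here (LHS = RHS)
C. LHS = cos(2)² + sin(1)² ≈ 0.8813, RHS = 1 → fails here (LHS ≠ RHS)

Answer: A, C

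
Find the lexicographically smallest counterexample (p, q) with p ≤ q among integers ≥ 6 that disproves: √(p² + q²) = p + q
(p, q) = (6, 6)

Substituting (6, 6) into the claim:
LHS = √(6² + 6²) = 6·√(2) ≈ 8.485
RHS = 6 + 6 = 12

Since LHS ≠ RHS, this pair disproves the claim, and no lexicographically smaller pair (p ≤ q, integers ≥ 6) does.

For instance (10, 10) is also a counterexample (LHS = 10·√(2) ≈ 14.14, RHS = 20), but it's lexicographically larger.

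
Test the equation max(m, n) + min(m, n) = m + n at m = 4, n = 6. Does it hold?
Holds

Substituting m = 4, n = 6:

LHS = max(4, 6) + min(4, 6) = 10
RHS = 4 + 6 = 10

LHS = RHS, so the equation holds at this point.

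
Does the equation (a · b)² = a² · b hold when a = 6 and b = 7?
Substituting a = 6, b = 7:

LHS = (6 · 7)² = 1764
RHS = 6² · 7 = 252

LHS ≠ RHS, so the equation does not hold at this point.

Answer: Fails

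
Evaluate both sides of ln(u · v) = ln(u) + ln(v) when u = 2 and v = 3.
LHS = ln(2 · 3) = ln(6) ≈ 1.792
RHS = ln(2) + ln(3) ≈ 1.792

LHS = RHS: the two sides agree.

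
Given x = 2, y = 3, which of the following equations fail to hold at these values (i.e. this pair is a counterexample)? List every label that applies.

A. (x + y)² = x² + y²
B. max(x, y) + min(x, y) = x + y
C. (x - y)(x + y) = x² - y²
A

Evaluating each claim at the given values:
A. LHS = 25, RHS = 13 → fails here (LHS ≠ RHS)
B. LHS = 5, RHS = 5 → holds here (LHS = RHS)
C. LHS = -5, RHS = -5 → holds here (LHS = RHS)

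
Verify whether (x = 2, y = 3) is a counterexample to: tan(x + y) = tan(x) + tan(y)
Yes

Substituting x = 2, y = 3:
LHS = tan(2 + 3) = tan(5) ≈ -3.381
RHS = tan(2) + tan(3) ≈ -2.328

Since LHS ≠ RHS, this pair disproves the claim.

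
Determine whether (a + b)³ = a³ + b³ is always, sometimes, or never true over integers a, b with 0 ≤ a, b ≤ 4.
It holds at (a, b) = (1, 0) (both sides equal 1), but fails at (a, b) = (1, 4) (LHS = 125, RHS = 65).

Answer: Sometimes true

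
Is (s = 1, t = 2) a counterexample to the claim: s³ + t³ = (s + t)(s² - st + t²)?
Substituting s = 1, t = 2:
LHS = 1³ + 2³ = 9
RHS = (1 + 2)(1² - 1·2 + 2²) = 9

The sides agree, so this pair does not disprove the claim.

Answer: No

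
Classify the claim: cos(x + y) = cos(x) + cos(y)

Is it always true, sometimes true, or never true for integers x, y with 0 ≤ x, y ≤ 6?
Never true

The claim fails for every pair in the range. For instance at (x, y) = (3, 1): LHS = cos(4) ≈ -0.6536, RHS = cos(3) + cos(1) ≈ -0.4497.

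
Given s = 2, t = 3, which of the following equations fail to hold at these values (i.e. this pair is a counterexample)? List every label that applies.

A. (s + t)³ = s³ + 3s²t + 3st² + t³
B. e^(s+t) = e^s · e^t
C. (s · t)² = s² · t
Evaluating each claim at the given values:
A. LHS = 125, RHS = 125 → holds here (LHS = RHS)
B. LHS = e^5 ≈ 148.4, RHS = e^5 ≈ 148.4 → holds here (LHS = RHS)
C. LHS = 36, RHS = 12 → fails here (LHS ≠ RHS)

Answer: C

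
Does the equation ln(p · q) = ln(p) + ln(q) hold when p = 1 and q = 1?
Holds

Substituting p = 1, q = 1:

LHS = ln(1 · 1) = 0
RHS = ln(1) + ln(1) = 0

LHS = RHS, so the equation holds at this point.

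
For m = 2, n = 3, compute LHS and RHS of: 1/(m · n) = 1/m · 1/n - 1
LHS = 1/(2 · 3) = 1/6
RHS = 1/2 · 1/3 - 1 = -5/6

LHS ≠ RHS, so the equation does not hold here.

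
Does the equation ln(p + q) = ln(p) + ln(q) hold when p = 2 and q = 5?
Fails

Substituting p = 2, q = 5:

LHS = ln(2 + 5) = ln(7) ≈ 1.946
RHS = ln(2) + ln(5) ≈ 2.303

LHS ≠ RHS, so the equation does not hold at this point.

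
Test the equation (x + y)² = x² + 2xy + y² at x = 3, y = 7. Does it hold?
Substituting x = 3, y = 7:

LHS = (3 + 7)² = 100
RHS = 3² + 2·3·7 + 7² = 100

LHS = RHS, so the equation holds at this point.

Answer: Holds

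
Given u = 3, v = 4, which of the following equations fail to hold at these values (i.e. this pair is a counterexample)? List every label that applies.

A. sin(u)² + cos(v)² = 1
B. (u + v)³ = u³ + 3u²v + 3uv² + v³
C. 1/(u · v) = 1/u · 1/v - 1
Evaluating each claim at the given values:
A. LHS = sin(3)² + cos(4)² ≈ 0.4472, RHS = 1 → fails here (LHS ≠ RHS)
B. LHS = 343, RHS = 343 → holds here (LHS = RHS)
C. LHS = 1/12, RHS = -11/12 → fails here (LHS ≠ RHS)

Answer: A, C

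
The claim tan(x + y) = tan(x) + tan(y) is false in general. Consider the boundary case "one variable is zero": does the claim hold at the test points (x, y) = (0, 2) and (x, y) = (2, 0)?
Yes, holds at both test points

At (0, 2): LHS = tan(2) ≈ -2.185, RHS = tan(2) ≈ -2.185 → equal
At (2, 0): LHS = tan(2) ≈ -2.185, RHS = tan(2) ≈ -2.185 → equal

So the claim does hold at both of these boundary points, even though it is not an identity.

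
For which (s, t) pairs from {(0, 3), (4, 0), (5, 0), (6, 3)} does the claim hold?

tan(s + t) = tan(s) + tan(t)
Testing each pair:
(0, 3): LHS = tan(3) ≈ -0.1425, RHS = tan(3) ≈ -0.1425 → holds
(4, 0): LHS = tan(4) ≈ 1.158, RHS = tan(4) ≈ 1.158 → holds
(5, 0): LHS = tan(5) ≈ -3.381, RHS = tan(5) ≈ -3.381 → holds
(6, 3): LHS = tan(9) ≈ -0.4523, RHS = tan(6) + tan(3) ≈ -0.4336 → fails

3 of 4 pairs satisfy the claim.

Answer: (0, 3), (4, 0), (5, 0)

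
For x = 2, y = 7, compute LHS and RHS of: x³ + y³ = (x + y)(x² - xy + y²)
LHS = 2³ + 7³ = 351
RHS = (2 + 7)(2² - 2·7 + 7²) = 351

LHS = RHS: the two sides agree.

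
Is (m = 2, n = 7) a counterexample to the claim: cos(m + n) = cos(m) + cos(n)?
Substituting m = 2, n = 7:
LHS = cos(2 + 7) = cos(9) ≈ -0.9111
RHS = cos(2) + cos(7) ≈ 0.3378

Since LHS ≠ RHS, this pair disproves the claim.

Answer: Yes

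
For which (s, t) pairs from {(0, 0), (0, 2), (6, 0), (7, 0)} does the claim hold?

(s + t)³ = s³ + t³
All pairs

Testing each pair:
(0, 0): LHS = 0, RHS = 0 → holds
(0, 2): LHS = 8, RHS = 8 → holds
(6, 0): LHS = 216, RHS = 216 → holds
(7, 0): LHS = 343, RHS = 343 → holds

Every pair satisfies the claim.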